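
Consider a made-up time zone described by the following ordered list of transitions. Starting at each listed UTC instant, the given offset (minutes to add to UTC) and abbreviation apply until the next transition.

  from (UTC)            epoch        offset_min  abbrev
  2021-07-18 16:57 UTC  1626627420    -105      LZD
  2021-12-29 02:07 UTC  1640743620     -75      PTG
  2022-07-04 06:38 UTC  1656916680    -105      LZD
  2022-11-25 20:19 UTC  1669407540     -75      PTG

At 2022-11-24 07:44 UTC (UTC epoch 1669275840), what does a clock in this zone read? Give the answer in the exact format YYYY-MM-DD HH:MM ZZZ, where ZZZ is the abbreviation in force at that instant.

Query: 2022-11-24 07:44 UTC
Rule 3/4 (LZD, -01:45): 2022-07-04 06:38 UTC ≤ query < 2022-11-25 20:19 UTC
7·60 + 44 - 105 = 359 min
359 = 0·1440 + 359; 359 = 5·60 + 59 → 05:59, same day
→ 2022-11-24 05:59 LZD

2022-11-24 05:59 LZD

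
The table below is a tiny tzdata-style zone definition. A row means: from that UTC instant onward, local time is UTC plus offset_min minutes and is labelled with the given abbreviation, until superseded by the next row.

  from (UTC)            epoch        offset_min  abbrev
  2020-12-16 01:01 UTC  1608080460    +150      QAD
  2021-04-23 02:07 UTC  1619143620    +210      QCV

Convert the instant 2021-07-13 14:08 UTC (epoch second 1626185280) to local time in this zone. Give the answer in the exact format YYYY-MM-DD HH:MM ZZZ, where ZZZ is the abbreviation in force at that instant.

2021-07-13 17:38 QCV

Query: 2021-07-13 14:08 UTC
Rule 2/2 (QCV, +03:30): 2021-04-23 02:07 UTC ≤ query < +∞
14·60 + 8 + 210 = 1058 min
1058 = 0·1440 + 1058; 1058 = 17·60 + 38 → 17:38, same day
→ 2021-07-13 17:38 QCV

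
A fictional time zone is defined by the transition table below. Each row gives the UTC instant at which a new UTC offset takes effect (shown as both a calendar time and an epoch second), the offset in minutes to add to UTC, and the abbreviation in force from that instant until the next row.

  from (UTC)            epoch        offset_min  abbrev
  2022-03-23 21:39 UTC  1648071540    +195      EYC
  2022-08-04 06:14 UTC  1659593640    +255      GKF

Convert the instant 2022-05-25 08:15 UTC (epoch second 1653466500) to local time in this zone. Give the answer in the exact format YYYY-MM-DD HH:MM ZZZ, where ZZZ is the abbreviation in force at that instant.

2022-05-25 11:30 EYC

Query: 2022-05-25 08:15 UTC
Rule 1/2 (EYC, +03:15): 2022-03-23 21:39 UTC ≤ query < 2022-08-04 06:14 UTC
8·60 + 15 + 195 = 690 min
690 = 0·1440 + 690; 690 = 11·60 + 30 → 11:30, same day
→ 2022-05-25 11:30 EYC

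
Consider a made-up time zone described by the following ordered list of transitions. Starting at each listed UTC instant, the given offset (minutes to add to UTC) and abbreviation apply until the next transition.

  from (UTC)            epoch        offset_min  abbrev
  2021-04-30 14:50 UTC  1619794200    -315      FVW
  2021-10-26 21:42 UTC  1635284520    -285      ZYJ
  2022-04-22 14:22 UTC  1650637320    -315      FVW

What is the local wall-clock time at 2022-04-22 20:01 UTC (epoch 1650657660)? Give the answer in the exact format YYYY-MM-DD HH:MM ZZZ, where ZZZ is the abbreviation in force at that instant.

Query: 2022-04-22 20:01 UTC
Rule 3/3 (FVW, -05:15): 2022-04-22 14:22 UTC ≤ query < +∞
20·60 + 1 - 315 = 886 min
886 = 0·1440 + 886; 886 = 14·60 + 46 → 14:46, same day
→ 2022-04-22 14:46 FVW

2022-04-22 14:46 FVW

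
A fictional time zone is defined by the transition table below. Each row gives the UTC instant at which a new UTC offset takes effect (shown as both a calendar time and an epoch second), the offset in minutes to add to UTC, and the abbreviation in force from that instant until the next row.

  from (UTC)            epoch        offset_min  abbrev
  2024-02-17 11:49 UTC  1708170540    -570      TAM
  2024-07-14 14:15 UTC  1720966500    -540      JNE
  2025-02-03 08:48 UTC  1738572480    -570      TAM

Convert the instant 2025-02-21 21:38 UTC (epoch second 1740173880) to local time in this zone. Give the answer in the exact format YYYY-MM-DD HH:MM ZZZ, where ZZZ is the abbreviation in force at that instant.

Query: 2025-02-21 21:38 UTC
Rule 3/3 (TAM, -09:30): 2025-02-03 08:48 UTC ≤ query < +∞
21·60 + 38 - 570 = 728 min
728 = 0·1440 + 728; 728 = 12·60 + 8 → 12:08, same day
→ 2025-02-21 12:08 TAM

2025-02-21 12:08 TAM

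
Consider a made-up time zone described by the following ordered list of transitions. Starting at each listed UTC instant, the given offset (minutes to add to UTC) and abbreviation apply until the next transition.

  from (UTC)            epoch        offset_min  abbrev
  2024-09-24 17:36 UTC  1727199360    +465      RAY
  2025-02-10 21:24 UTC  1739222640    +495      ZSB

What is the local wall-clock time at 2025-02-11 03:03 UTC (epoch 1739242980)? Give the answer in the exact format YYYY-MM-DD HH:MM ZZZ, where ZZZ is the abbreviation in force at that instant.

Query: 2025-02-11 03:03 UTC
Rule 2/2 (ZSB, +08:15): 2025-02-10 21:24 UTC ≤ query < +∞
3·60 + 3 + 495 = 678 min
678 = 0·1440 + 678; 678 = 11·60 + 18 → 11:18, same day
→ 2025-02-11 11:18 ZSB

2025-02-11 11:18 ZSB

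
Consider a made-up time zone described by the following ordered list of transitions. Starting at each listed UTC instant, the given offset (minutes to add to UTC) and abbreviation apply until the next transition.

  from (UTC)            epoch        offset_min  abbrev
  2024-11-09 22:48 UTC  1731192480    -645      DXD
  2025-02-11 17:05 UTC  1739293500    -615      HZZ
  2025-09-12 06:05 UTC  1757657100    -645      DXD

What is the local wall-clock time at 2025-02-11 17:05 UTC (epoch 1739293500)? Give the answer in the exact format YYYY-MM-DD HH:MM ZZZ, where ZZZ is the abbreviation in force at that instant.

Query: 2025-02-11 17:05 UTC
Rule 2/3 (HZZ, -10:15): 2025-02-11 17:05 UTC ≤ query < 2025-09-12 06:05 UTC
17·60 + 5 - 615 = 410 min
410 = 0·1440 + 410; 410 = 6·60 + 50 → 06:50, same day
→ 2025-02-11 06:50 HZZ

2025-02-11 06:50 HZZ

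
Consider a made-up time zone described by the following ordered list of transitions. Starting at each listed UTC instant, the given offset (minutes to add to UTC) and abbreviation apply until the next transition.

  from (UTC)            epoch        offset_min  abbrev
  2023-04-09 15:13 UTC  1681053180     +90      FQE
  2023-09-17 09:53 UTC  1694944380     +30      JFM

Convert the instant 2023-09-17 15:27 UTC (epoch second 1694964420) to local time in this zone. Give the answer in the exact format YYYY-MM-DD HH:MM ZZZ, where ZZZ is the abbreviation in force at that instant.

2023-09-17 15:57 JFM

Query: 2023-09-17 15:27 UTC
Rule 2/2 (JFM, +00:30): 2023-09-17 09:53 UTC ≤ query < +∞
15·60 + 27 + 30 = 957 min
957 = 0·1440 + 957; 957 = 15·60 + 57 → 15:57, same day
→ 2023-09-17 15:57 JFM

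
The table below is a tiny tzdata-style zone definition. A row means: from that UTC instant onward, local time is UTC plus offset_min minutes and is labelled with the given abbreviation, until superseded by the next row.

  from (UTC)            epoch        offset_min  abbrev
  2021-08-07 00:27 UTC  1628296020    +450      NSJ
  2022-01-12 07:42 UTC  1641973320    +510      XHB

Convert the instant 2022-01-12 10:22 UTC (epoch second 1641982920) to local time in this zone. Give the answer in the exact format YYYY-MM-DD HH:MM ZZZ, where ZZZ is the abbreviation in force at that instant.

Query: 2022-01-12 10:22 UTC
Rule 2/2 (XHB, +08:30): 2022-01-12 07:42 UTC ≤ query < +∞
10·60 + 22 + 510 = 1132 min
1132 = 0·1440 + 1132; 1132 = 18·60 + 52 → 18:52, same day
→ 2022-01-12 18:52 XHB

2022-01-12 18:52 XHB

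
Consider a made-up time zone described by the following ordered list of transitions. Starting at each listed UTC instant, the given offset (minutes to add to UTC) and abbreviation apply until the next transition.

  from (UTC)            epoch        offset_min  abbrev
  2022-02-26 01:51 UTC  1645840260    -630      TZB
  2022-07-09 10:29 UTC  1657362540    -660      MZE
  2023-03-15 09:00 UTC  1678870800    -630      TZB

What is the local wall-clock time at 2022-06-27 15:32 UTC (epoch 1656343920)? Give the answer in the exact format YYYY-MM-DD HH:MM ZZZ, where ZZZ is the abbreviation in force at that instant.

Query: 2022-06-27 15:32 UTC
Rule 1/3 (TZB, -10:30): 2022-02-26 01:51 UTC ≤ query < 2022-07-09 10:29 UTC
15·60 + 32 - 630 = 302 min
302 = 0·1440 + 302; 302 = 5·60 + 2 → 05:02, same day
→ 2022-06-27 05:02 TZB

2022-06-27 05:02 TZB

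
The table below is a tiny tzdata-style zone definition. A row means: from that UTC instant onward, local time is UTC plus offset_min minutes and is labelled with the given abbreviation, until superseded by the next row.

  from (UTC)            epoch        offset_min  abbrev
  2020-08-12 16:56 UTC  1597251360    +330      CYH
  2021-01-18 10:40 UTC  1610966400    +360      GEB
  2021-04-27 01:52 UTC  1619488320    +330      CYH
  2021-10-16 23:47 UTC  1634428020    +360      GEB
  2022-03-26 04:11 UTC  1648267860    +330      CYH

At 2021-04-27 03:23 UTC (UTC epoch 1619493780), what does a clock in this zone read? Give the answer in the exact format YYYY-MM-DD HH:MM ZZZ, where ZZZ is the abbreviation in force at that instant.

2021-04-27 08:53 CYH

Query: 2021-04-27 03:23 UTC
Rule 3/5 (CYH, +05:30): 2021-04-27 01:52 UTC ≤ query < 2021-10-16 23:47 UTC
3·60 + 23 + 330 = 533 min
533 = 0·1440 + 533; 533 = 8·60 + 53 → 08:53, same day
→ 2021-04-27 08:53 CYH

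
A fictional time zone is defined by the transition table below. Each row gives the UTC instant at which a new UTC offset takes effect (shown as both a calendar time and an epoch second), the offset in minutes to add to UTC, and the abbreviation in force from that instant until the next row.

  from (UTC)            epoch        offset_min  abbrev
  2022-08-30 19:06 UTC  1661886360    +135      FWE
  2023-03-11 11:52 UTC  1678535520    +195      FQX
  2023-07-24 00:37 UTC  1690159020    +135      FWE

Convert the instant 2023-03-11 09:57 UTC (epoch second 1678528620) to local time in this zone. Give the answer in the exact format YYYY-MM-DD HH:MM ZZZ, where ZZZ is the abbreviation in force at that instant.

Query: 2023-03-11 09:57 UTC
Rule 1/3 (FWE, +02:15): 2022-08-30 19:06 UTC ≤ query < 2023-03-11 11:52 UTC
9·60 + 57 + 135 = 732 min
732 = 0·1440 + 732; 732 = 12·60 + 12 → 12:12, same day
→ 2023-03-11 12:12 FWE

2023-03-11 12:12 FWE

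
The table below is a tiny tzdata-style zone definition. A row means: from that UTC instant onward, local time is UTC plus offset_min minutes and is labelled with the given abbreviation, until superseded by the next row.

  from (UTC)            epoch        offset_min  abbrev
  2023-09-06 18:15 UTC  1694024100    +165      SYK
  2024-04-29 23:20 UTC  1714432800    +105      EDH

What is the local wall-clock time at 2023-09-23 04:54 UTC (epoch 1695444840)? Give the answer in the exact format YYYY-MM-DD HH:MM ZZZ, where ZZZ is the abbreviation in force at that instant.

Query: 2023-09-23 04:54 UTC
Rule 1/2 (SYK, +02:45): 2023-09-06 18:15 UTC ≤ query < 2024-04-29 23:20 UTC
4·60 + 54 + 165 = 459 min
459 = 0·1440 + 459; 459 = 7·60 + 39 → 07:39, same day
→ 2023-09-23 07:39 SYK

2023-09-23 07:39 SYK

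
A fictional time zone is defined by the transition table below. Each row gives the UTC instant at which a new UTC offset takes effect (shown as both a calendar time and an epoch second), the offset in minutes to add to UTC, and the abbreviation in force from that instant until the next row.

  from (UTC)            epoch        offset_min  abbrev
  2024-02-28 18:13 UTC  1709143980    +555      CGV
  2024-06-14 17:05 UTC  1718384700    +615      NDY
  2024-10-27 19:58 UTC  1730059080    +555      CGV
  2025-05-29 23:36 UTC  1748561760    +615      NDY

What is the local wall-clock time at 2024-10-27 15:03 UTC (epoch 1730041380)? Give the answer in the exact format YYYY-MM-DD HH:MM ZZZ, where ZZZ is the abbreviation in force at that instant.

Query: 2024-10-27 15:03 UTC
Rule 2/4 (NDY, +10:15): 2024-06-14 17:05 UTC ≤ query < 2024-10-27 19:58 UTC
15·60 + 3 + 615 = 1518 min
1518 = 1·1440 + 78; 78 = 1·60 + 18 → 01:18, 2024-10-27 + 1 day = 2024-10-28
→ 2024-10-28 01:18 NDY

2024-10-28 01:18 NDY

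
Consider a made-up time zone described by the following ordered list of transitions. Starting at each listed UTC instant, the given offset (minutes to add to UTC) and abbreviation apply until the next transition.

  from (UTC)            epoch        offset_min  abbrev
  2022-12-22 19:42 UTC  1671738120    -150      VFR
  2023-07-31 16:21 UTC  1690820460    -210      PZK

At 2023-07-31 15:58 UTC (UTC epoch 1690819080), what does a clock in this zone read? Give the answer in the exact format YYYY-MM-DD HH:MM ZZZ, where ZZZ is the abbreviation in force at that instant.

Query: 2023-07-31 15:58 UTC
Rule 1/2 (VFR, -02:30): 2022-12-22 19:42 UTC ≤ query < 2023-07-31 16:21 UTC
15·60 + 58 - 150 = 808 min
808 = 0·1440 + 808; 808 = 13·60 + 28 → 13:28, same day
→ 2023-07-31 13:28 VFR

2023-07-31 13:28 VFR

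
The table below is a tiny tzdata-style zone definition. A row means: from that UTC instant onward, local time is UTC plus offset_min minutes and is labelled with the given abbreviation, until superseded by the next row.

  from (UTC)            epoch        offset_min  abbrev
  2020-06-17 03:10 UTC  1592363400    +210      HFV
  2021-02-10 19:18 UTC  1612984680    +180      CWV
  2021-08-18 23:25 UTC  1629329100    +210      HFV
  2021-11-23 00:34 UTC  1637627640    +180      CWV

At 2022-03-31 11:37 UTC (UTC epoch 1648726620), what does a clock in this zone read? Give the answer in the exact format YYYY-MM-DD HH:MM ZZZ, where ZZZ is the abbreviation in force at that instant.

Query: 2022-03-31 11:37 UTC
Rule 4/4 (CWV, +03:00): 2021-11-23 00:34 UTC ≤ query < +∞
11·60 + 37 + 180 = 877 min
877 = 0·1440 + 877; 877 = 14·60 + 37 → 14:37, same day
→ 2022-03-31 14:37 CWV

2022-03-31 14:37 CWV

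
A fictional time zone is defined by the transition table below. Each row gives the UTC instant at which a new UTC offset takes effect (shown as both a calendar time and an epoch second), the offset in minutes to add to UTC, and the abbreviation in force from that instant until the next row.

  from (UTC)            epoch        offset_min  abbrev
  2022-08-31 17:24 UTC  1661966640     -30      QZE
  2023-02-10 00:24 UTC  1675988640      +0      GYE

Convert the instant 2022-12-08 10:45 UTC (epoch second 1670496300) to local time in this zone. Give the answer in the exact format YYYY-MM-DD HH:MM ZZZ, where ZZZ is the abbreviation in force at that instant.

Query: 2022-12-08 10:45 UTC
Rule 1/2 (QZE, -00:30): 2022-08-31 17:24 UTC ≤ query < 2023-02-10 00:24 UTC
10·60 + 45 - 30 = 615 min
615 = 0·1440 + 615; 615 = 10·60 + 15 → 10:15, same day
→ 2022-12-08 10:15 QZE

2022-12-08 10:15 QZE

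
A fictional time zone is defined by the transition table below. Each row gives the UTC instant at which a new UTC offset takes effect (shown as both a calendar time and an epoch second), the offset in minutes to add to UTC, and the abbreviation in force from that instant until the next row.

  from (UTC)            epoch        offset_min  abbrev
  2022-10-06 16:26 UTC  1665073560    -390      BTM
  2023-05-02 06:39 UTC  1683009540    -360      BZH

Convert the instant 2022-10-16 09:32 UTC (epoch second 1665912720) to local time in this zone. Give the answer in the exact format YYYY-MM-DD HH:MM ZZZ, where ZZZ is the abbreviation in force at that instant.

2022-10-16 03:02 BTM

Query: 2022-10-16 09:32 UTC
Rule 1/2 (BTM, -06:30): 2022-10-06 16:26 UTC ≤ query < 2023-05-02 06:39 UTC
9·60 + 32 - 390 = 182 min
182 = 0·1440 + 182; 182 = 3·60 + 2 → 03:02, same day
→ 2022-10-16 03:02 BTM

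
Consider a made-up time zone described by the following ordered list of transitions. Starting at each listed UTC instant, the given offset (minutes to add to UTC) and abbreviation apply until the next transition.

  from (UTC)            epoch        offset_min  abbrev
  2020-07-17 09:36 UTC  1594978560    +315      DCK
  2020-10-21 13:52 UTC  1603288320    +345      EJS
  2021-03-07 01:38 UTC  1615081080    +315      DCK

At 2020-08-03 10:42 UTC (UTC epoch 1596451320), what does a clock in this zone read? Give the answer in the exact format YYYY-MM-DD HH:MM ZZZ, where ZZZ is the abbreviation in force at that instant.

Query: 2020-08-03 10:42 UTC
Rule 1/3 (DCK, +05:15): 2020-07-17 09:36 UTC ≤ query < 2020-10-21 13:52 UTC
10·60 + 42 + 315 = 957 min
957 = 0·1440 + 957; 957 = 15·60 + 57 → 15:57, same day
→ 2020-08-03 15:57 DCK

2020-08-03 15:57 DCK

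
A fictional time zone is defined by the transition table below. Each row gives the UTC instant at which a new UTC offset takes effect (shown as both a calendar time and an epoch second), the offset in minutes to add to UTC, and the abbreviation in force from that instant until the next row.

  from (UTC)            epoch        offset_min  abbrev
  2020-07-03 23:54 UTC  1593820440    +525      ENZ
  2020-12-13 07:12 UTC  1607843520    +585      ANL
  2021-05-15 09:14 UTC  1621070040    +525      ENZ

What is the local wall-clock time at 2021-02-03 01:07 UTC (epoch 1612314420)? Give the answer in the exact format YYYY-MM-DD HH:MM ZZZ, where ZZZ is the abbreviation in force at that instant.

2021-02-03 10:52 ANL

Query: 2021-02-03 01:07 UTC
Rule 2/3 (ANL, +09:45): 2020-12-13 07:12 UTC ≤ query < 2021-05-15 09:14 UTC
1·60 + 7 + 585 = 652 min
652 = 0·1440 + 652; 652 = 10·60 + 52 → 10:52, same day
→ 2021-02-03 10:52 ANL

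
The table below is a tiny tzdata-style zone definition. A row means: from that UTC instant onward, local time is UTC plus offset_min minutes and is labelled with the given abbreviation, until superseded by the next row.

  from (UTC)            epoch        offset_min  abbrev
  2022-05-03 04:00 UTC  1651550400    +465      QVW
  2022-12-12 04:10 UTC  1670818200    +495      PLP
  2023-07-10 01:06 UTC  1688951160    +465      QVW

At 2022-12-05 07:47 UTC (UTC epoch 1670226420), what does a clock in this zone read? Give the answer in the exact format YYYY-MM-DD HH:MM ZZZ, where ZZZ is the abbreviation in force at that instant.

Query: 2022-12-05 07:47 UTC
Rule 1/3 (QVW, +07:45): 2022-05-03 04:00 UTC ≤ query < 2022-12-12 04:10 UTC
7·60 + 47 + 465 = 932 min
932 = 0·1440 + 932; 932 = 15·60 + 32 → 15:32, same day
→ 2022-12-05 15:32 QVW

2022-12-05 15:32 QVW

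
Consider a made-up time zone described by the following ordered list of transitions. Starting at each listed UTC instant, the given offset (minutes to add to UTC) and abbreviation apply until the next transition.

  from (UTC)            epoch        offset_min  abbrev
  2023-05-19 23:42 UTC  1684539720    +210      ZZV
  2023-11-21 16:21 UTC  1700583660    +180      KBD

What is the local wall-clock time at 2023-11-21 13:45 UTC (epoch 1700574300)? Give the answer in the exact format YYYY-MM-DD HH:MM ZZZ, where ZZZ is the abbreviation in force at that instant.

2023-11-21 17:15 ZZV

Query: 2023-11-21 13:45 UTC
Rule 1/2 (ZZV, +03:30): 2023-05-19 23:42 UTC ≤ query < 2023-11-21 16:21 UTC
13·60 + 45 + 210 = 1035 min
1035 = 0·1440 + 1035; 1035 = 17·60 + 15 → 17:15, same day
→ 2023-11-21 17:15 ZZV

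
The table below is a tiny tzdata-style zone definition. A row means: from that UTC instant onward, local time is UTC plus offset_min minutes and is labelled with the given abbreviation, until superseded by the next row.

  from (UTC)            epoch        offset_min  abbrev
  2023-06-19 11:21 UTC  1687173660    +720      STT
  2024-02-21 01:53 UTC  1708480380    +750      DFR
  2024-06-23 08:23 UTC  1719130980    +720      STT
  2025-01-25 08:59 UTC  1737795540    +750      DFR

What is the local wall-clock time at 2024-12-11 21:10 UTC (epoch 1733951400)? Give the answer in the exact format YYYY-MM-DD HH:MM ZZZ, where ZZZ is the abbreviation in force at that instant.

Query: 2024-12-11 21:10 UTC
Rule 3/4 (STT, +12:00): 2024-06-23 08:23 UTC ≤ query < 2025-01-25 08:59 UTC
21·60 + 10 + 720 = 1990 min
1990 = 1·1440 + 550; 550 = 9·60 + 10 → 09:10, 2024-12-11 + 1 day = 2024-12-12
→ 2024-12-12 09:10 STT

2024-12-12 09:10 STT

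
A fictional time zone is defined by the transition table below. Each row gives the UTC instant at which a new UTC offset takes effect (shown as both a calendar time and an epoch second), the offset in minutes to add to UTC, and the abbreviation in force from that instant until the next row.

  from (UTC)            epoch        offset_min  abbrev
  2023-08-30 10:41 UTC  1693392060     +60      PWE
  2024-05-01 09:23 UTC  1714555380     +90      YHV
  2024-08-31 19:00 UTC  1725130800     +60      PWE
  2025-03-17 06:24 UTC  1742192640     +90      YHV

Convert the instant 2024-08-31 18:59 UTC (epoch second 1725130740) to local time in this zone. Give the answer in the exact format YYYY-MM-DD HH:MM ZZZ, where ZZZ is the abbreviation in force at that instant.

2024-08-31 20:29 YHV

Query: 2024-08-31 18:59 UTC
Rule 2/4 (YHV, +01:30): 2024-05-01 09:23 UTC ≤ query < 2024-08-31 19:00 UTC
18·60 + 59 + 90 = 1229 min
1229 = 0·1440 + 1229; 1229 = 20·60 + 29 → 20:29, same day
→ 2024-08-31 20:29 YHV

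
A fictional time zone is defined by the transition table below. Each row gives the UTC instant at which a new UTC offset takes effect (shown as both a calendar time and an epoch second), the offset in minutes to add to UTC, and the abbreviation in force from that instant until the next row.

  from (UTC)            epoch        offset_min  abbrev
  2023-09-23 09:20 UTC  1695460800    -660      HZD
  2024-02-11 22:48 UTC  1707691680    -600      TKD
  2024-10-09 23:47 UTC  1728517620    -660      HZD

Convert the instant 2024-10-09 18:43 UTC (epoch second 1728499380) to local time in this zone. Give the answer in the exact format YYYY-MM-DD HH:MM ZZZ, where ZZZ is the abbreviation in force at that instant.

Query: 2024-10-09 18:43 UTC
Rule 2/3 (TKD, -10:00): 2024-02-11 22:48 UTC ≤ query < 2024-10-09 23:47 UTC
18·60 + 43 - 600 = 523 min
523 = 0·1440 + 523; 523 = 8·60 + 43 → 08:43, same day
→ 2024-10-09 08:43 TKD

2024-10-09 08:43 TKD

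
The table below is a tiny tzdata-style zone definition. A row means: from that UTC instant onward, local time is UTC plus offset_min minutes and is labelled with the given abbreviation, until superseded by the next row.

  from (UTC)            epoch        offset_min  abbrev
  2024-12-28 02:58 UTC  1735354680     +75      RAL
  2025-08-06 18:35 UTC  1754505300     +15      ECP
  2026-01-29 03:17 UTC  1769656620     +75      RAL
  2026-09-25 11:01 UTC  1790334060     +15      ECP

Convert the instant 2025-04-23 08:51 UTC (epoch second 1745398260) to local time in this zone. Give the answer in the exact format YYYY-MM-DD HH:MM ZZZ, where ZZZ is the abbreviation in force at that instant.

2025-04-23 10:06 RAL

Query: 2025-04-23 08:51 UTC
Rule 1/4 (RAL, +01:15): 2024-12-28 02:58 UTC ≤ query < 2025-08-06 18:35 UTC
8·60 + 51 + 75 = 606 min
606 = 0·1440 + 606; 606 = 10·60 + 6 → 10:06, same day
→ 2025-04-23 10:06 RAL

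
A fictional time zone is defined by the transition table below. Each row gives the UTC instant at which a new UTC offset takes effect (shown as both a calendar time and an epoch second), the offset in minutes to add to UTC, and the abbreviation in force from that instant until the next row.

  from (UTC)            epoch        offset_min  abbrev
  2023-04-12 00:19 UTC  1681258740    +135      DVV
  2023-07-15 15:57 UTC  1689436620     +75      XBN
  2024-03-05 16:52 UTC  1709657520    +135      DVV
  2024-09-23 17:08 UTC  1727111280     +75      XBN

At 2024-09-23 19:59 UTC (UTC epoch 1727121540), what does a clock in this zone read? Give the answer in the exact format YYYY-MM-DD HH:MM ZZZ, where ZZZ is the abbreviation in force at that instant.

2024-09-23 21:14 XBN

Query: 2024-09-23 19:59 UTC
Rule 4/4 (XBN, +01:15): 2024-09-23 17:08 UTC ≤ query < +∞
19·60 + 59 + 75 = 1274 min
1274 = 0·1440 + 1274; 1274 = 21·60 + 14 → 21:14, same day
→ 2024-09-23 21:14 XBN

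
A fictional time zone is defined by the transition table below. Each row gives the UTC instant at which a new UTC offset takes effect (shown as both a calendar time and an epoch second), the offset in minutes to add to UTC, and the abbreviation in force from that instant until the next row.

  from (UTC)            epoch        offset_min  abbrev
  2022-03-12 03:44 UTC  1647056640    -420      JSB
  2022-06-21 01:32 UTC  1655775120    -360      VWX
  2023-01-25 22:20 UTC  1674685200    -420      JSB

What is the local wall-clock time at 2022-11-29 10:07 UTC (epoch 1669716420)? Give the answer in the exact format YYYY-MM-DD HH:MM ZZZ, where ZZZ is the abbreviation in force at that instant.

2022-11-29 04:07 VWX

Query: 2022-11-29 10:07 UTC
Rule 2/3 (VWX, -06:00): 2022-06-21 01:32 UTC ≤ query < 2023-01-25 22:20 UTC
10·60 + 7 - 360 = 247 min
247 = 0·1440 + 247; 247 = 4·60 + 7 → 04:07, same day
→ 2022-11-29 04:07 VWX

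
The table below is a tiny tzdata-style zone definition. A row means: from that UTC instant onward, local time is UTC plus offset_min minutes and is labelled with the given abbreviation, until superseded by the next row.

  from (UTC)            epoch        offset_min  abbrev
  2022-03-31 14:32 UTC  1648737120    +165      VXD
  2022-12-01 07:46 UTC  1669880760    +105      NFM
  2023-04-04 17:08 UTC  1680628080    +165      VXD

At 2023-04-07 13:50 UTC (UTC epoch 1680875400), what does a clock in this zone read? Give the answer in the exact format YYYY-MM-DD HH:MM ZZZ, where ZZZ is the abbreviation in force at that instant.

Query: 2023-04-07 13:50 UTC
Rule 3/3 (VXD, +02:45): 2023-04-04 17:08 UTC ≤ query < +∞
13·60 + 50 + 165 = 995 min
995 = 0·1440 + 995; 995 = 16·60 + 35 → 16:35, same day
→ 2023-04-07 16:35 VXD

2023-04-07 16:35 VXD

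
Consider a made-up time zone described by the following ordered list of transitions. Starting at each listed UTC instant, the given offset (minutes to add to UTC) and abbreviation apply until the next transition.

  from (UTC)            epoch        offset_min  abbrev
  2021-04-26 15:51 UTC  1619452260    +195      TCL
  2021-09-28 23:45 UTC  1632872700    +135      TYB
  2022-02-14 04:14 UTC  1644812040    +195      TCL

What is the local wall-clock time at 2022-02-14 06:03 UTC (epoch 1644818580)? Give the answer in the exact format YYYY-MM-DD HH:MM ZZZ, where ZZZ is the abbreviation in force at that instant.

Query: 2022-02-14 06:03 UTC
Rule 3/3 (TCL, +03:15): 2022-02-14 04:14 UTC ≤ query < +∞
6·60 + 3 + 195 = 558 min
558 = 0·1440 + 558; 558 = 9·60 + 18 → 09:18, same day
→ 2022-02-14 09:18 TCL

2022-02-14 09:18 TCL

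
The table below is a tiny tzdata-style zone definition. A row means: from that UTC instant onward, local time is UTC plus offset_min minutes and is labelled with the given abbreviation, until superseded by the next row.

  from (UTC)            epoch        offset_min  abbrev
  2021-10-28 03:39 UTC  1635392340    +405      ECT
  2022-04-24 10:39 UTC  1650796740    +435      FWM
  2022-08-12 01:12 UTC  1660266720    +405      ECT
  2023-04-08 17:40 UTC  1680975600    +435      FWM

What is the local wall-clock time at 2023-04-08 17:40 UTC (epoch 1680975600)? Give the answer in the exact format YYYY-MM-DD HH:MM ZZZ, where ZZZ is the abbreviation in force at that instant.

Query: 2023-04-08 17:40 UTC
Rule 4/4 (FWM, +07:15): 2023-04-08 17:40 UTC ≤ query < +∞
17·60 + 40 + 435 = 1495 min
1495 = 1·1440 + 55; 55 = 0·60 + 55 → 00:55, 2023-04-08 + 1 day = 2023-04-09
→ 2023-04-09 00:55 FWM

2023-04-09 00:55 FWM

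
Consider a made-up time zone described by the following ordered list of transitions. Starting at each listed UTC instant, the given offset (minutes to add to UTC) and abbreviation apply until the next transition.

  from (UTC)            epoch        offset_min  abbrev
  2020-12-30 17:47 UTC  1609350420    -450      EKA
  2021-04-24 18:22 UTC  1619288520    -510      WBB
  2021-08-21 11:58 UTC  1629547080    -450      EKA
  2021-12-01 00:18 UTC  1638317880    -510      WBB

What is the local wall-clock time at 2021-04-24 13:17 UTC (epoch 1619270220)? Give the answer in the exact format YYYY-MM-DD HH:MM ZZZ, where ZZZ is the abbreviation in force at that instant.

2021-04-24 05:47 EKA

Query: 2021-04-24 13:17 UTC
Rule 1/4 (EKA, -07:30): 2020-12-30 17:47 UTC ≤ query < 2021-04-24 18:22 UTC
13·60 + 17 - 450 = 347 min
347 = 0·1440 + 347; 347 = 5·60 + 47 → 05:47, same day
→ 2021-04-24 05:47 EKA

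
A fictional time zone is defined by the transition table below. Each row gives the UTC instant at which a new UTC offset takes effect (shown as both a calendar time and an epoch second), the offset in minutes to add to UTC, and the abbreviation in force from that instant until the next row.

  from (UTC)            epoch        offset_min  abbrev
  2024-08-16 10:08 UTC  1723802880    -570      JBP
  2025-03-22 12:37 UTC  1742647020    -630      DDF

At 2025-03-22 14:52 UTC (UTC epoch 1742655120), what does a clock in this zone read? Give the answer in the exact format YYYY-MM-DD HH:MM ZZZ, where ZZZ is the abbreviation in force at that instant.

Query: 2025-03-22 14:52 UTC
Rule 2/2 (DDF, -10:30): 2025-03-22 12:37 UTC ≤ query < +∞
14·60 + 52 - 630 = 262 min
262 = 0·1440 + 262; 262 = 4·60 + 22 → 04:22, same day
→ 2025-03-22 04:22 DDF

2025-03-22 04:22 DDF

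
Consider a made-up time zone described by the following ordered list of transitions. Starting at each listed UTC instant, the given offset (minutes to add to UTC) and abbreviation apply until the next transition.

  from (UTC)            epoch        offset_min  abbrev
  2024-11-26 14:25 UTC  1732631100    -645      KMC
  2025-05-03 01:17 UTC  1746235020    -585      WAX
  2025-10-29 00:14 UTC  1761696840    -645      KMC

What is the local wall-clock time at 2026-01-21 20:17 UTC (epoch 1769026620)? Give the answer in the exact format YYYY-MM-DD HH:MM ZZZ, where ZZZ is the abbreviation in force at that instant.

2026-01-21 09:32 KMC

Query: 2026-01-21 20:17 UTC
Rule 3/3 (KMC, -10:45): 2025-10-29 00:14 UTC ≤ query < +∞
20·60 + 17 - 645 = 572 min
572 = 0·1440 + 572; 572 = 9·60 + 32 → 09:32, same day
→ 2026-01-21 09:32 KMC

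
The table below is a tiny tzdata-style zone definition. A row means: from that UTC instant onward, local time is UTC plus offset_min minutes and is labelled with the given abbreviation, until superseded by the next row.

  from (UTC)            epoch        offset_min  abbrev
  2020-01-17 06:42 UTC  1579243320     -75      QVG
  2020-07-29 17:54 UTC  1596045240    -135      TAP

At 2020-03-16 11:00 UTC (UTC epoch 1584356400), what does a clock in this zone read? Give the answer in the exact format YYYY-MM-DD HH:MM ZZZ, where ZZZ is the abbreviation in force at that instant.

2020-03-16 09:45 QVG

Query: 2020-03-16 11:00 UTC
Rule 1/2 (QVG, -01:15): 2020-01-17 06:42 UTC ≤ query < 2020-07-29 17:54 UTC
11·60 + 0 - 75 = 585 min
585 = 0·1440 + 585; 585 = 9·60 + 45 → 09:45, same day
→ 2020-03-16 09:45 QVG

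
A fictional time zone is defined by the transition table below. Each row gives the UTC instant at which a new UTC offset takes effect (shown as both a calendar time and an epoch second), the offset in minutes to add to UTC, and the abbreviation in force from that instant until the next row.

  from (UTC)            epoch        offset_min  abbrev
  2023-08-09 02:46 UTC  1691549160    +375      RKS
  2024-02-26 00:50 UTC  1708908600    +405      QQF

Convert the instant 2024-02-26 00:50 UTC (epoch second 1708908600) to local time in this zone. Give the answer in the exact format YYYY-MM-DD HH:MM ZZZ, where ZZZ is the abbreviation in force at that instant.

Query: 2024-02-26 00:50 UTC
Rule 2/2 (QQF, +06:45): 2024-02-26 00:50 UTC ≤ query < +∞
0·60 + 50 + 405 = 455 min
455 = 0·1440 + 455; 455 = 7·60 + 35 → 07:35, same day
→ 2024-02-26 07:35 QQF

2024-02-26 07:35 QQF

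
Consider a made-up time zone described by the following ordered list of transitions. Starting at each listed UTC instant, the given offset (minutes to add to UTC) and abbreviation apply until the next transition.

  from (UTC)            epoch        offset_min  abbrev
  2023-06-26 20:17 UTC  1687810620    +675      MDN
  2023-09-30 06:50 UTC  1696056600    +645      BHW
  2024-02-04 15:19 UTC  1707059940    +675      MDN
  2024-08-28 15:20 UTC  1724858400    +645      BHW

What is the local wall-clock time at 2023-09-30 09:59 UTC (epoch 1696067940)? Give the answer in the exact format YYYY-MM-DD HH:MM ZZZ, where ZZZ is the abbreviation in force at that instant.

2023-09-30 20:44 BHW

Query: 2023-09-30 09:59 UTC
Rule 2/4 (BHW, +10:45): 2023-09-30 06:50 UTC ≤ query < 2024-02-04 15:19 UTC
9·60 + 59 + 645 = 1244 min
1244 = 0·1440 + 1244; 1244 = 20·60 + 44 → 20:44, same day
→ 2023-09-30 20:44 BHW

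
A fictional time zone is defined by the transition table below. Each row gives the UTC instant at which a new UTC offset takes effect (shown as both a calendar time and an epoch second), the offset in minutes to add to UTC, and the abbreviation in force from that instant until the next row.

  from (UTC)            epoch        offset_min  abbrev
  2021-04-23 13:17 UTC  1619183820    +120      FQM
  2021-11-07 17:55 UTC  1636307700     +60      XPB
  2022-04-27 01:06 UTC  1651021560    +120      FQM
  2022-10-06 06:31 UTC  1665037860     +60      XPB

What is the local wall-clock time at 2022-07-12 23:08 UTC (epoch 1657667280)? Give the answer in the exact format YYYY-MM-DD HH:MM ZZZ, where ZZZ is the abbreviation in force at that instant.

2022-07-13 01:08 FQM

Query: 2022-07-12 23:08 UTC
Rule 3/4 (FQM, +02:00): 2022-04-27 01:06 UTC ≤ query < 2022-10-06 06:31 UTC
23·60 + 8 + 120 = 1508 min
1508 = 1·1440 + 68; 68 = 1·60 + 8 → 01:08, 2022-07-12 + 1 day = 2022-07-13
→ 2022-07-13 01:08 FQM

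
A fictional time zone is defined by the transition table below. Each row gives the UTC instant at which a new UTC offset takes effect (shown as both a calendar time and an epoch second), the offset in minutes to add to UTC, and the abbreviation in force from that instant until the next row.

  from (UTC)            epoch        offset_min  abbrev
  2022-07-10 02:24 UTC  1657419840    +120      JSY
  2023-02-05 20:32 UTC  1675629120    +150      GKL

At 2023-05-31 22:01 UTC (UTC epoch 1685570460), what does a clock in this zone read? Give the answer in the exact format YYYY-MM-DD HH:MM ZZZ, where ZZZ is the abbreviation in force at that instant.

2023-06-01 00:31 GKL

Query: 2023-05-31 22:01 UTC
Rule 2/2 (GKL, +02:30): 2023-02-05 20:32 UTC ≤ query < +∞
22·60 + 1 + 150 = 1471 min
1471 = 1·1440 + 31; 31 = 0·60 + 31 → 00:31, 2023-05-31 + 1 day = 2023-06-01
→ 2023-06-01 00:31 GKL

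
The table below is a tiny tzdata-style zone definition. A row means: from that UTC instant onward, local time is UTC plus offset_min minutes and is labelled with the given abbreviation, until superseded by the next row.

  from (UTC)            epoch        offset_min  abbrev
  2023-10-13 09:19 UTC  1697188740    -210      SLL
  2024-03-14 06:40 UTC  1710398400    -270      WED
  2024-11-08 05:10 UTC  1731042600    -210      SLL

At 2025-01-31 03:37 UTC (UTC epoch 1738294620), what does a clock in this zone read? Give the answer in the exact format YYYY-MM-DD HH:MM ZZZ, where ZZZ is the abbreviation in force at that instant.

2025-01-31 00:07 SLL

Query: 2025-01-31 03:37 UTC
Rule 3/3 (SLL, -03:30): 2024-11-08 05:10 UTC ≤ query < +∞
3·60 + 37 - 210 = 7 min
7 = 0·1440 + 7; 7 = 0·60 + 7 → 00:07, same day
→ 2025-01-31 00:07 SLL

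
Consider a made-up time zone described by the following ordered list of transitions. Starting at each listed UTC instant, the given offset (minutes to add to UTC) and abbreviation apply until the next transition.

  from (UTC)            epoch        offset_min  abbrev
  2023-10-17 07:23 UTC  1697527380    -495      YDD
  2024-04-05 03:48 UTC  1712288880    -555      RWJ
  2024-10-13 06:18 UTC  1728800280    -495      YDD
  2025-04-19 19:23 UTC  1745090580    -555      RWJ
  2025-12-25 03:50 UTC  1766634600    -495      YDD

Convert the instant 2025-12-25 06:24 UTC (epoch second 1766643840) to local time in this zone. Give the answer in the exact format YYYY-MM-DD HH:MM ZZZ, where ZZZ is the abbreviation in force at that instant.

Query: 2025-12-25 06:24 UTC
Rule 5/5 (YDD, -08:15): 2025-12-25 03:50 UTC ≤ query < +∞
6·60 + 24 - 495 = -111 min
-111 = -1·1440 + 1329; 1329 = 22·60 + 9 → 22:09, 2025-12-25 - 1 day = 2025-12-24
→ 2025-12-24 22:09 YDD

2025-12-24 22:09 YDD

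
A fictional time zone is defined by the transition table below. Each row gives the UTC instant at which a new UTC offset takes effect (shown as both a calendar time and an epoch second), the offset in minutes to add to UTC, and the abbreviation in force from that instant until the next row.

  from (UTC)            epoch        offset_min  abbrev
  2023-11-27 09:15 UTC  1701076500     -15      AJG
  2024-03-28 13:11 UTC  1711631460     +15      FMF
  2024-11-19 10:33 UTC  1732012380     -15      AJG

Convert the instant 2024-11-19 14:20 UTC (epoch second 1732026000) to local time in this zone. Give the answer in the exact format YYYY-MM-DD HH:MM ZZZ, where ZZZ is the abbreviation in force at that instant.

Query: 2024-11-19 14:20 UTC
Rule 3/3 (AJG, -00:15): 2024-11-19 10:33 UTC ≤ query < +∞
14·60 + 20 - 15 = 845 min
845 = 0·1440 + 845; 845 = 14·60 + 5 → 14:05, same day
→ 2024-11-19 14:05 AJG

2024-11-19 14:05 AJG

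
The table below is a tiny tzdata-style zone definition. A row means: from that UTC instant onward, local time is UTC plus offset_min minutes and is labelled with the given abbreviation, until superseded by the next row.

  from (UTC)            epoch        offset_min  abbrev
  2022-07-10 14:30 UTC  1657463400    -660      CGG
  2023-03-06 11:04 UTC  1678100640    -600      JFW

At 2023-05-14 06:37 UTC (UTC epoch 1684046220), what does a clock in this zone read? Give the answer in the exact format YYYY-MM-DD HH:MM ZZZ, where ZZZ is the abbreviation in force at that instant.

2023-05-13 20:37 JFW

Query: 2023-05-14 06:37 UTC
Rule 2/2 (JFW, -10:00): 2023-03-06 11:04 UTC ≤ query < +∞
6·60 + 37 - 600 = -203 min
-203 = -1·1440 + 1237; 1237 = 20·60 + 37 → 20:37, 2023-05-14 - 1 day = 2023-05-13
→ 2023-05-13 20:37 JFW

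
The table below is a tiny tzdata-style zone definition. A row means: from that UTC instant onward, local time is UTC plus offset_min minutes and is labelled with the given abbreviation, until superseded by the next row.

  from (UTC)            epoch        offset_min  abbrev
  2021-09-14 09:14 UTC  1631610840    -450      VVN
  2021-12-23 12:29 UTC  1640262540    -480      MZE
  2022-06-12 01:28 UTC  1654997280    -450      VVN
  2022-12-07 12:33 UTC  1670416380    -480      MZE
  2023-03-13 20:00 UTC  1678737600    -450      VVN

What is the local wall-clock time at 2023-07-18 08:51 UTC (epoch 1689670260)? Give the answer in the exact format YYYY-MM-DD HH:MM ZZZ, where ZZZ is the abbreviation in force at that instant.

Query: 2023-07-18 08:51 UTC
Rule 5/5 (VVN, -07:30): 2023-03-13 20:00 UTC ≤ query < +∞
8·60 + 51 - 450 = 81 min
81 = 0·1440 + 81; 81 = 1·60 + 21 → 01:21, same day
→ 2023-07-18 01:21 VVN

2023-07-18 01:21 VVN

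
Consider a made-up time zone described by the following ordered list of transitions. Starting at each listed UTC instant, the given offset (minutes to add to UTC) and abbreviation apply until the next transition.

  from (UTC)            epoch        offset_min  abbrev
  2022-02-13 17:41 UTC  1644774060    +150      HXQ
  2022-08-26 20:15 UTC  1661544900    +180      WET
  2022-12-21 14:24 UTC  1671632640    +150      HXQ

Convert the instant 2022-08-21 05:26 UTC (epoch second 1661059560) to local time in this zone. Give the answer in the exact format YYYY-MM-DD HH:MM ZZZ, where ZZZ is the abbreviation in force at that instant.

2022-08-21 07:56 HXQ

Query: 2022-08-21 05:26 UTC
Rule 1/3 (HXQ, +02:30): 2022-02-13 17:41 UTC ≤ query < 2022-08-26 20:15 UTC
5·60 + 26 + 150 = 476 min
476 = 0·1440 + 476; 476 = 7·60 + 56 → 07:56, same day
→ 2022-08-21 07:56 HXQ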